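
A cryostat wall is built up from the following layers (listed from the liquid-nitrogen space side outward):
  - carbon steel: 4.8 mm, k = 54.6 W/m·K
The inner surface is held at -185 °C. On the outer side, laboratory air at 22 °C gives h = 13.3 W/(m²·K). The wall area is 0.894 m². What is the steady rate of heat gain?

Q ≈ 2460 W

Model the wall as resistances in series:
R_carbon steel = L/(kA) = 0.0048/(54.6×0.894) = 9.834×10^-5 K/W
R_outer film = 1/(h_o·A) = 1/(13.3×0.894) = 0.0841 K/W
R_total = 0.0842 K/W
Q = ΔT / R_total = 207 / 0.0842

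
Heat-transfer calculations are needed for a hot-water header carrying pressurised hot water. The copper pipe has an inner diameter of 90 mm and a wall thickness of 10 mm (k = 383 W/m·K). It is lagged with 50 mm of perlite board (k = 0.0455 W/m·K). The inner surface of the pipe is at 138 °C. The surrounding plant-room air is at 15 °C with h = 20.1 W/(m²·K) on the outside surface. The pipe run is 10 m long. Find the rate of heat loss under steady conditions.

Per-layer cylindrical resistances, series-summed:
R_copper pipe wall = ln(55/45)/(2π×383×10) = 8.339×10^-6 K/W
R_perlite board = ln(105/55)/(2π×0.0455×10) = 0.2262 K/W
R_outer film = 1/(h_o·2πr_oL) = 1/(20.1×2π×0.105×10) = 0.007541 K/W
R_total = 0.2337 K/W
Q = ΔT/R_total = 123/0.2337

Q ≈ 526 W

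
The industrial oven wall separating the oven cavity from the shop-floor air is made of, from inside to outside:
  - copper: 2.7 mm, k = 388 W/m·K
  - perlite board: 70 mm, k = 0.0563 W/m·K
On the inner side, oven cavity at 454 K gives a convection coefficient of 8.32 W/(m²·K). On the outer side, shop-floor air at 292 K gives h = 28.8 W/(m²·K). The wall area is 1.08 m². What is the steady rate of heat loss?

Q ≈ 125 W

Model the wall as resistances in series:
R_inner film = 1/(h_i·A) = 1/(8.32×1.08) = 0.1113 K/W
R_copper = L/(kA) = 0.0027/(388×1.08) = 6.443×10^-6 K/W
R_perlite board = L/(kA) = 0.07/(0.0563×1.08) = 1.151 K/W
R_outer film = 1/(h_o·A) = 1/(28.8×1.08) = 0.03215 K/W
R_total = 1.295 K/W
Q = ΔT / R_total = 162 / 1.295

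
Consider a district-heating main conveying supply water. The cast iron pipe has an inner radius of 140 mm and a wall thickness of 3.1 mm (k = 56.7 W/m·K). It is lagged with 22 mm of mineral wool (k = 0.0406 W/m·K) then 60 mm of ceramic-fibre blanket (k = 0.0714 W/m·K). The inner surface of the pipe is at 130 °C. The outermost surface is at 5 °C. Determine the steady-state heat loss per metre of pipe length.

q′ ≈ 99.9 W/m

Per-layer cylindrical resistances, series-summed:
R_cast iron pipe wall = ln(143.1/140)/(2π×56.7×1) = 6.148×10^-5 K/W
R_mineral wool = ln(165.1/143.1)/(2π×0.0406×1) = 0.5606 K/W
R_ceramic-fibre blanket = ln(225.1/165.1)/(2π×0.0714×1) = 0.691 K/W
R_total = 1.252 K/W
Q = ΔT/R_total = 125/1.252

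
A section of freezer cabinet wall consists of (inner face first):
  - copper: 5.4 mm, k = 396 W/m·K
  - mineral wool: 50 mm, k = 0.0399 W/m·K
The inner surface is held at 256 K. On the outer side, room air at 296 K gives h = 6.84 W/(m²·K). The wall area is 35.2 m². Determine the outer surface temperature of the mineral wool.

Series thermal resistances:
R_copper = L/(kA) = 0.0054/(396×35.2) = 3.874×10^-7 K/W
R_mineral wool = L/(kA) = 0.05/(0.0399×35.2) = 0.0356 K/W
R_outer film = 1/(h_o·A) = 1/(6.84×35.2) = 0.004153 K/W
R_total = 0.03975 K/W;  Q = ΔT/R_total = 40/0.03975 = 1006 W
T_interface = T_inner + Q·ΣR(inner→interface) = 256 + 1010×0.0356

T ≈ 292 K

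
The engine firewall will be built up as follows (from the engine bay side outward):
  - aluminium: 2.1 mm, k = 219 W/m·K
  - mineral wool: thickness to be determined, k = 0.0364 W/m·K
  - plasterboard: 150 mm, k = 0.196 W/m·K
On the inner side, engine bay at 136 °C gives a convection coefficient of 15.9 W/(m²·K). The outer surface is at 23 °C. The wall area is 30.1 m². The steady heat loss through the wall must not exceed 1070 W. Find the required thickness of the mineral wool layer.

L ≈ 85.6 mm

Thermal resistances in series:
R_inner film = 1/(h_i·A) = 1/(15.9×30.1) = 0.002089 K/W
R_aluminium = L/(kA) = 0.0021/(219×30.1) = 3.186×10^-7 K/W
R_plasterboard = L/(kA) = 0.15/(0.196×30.1) = 0.02543 K/W
Sum of the known resistances R_other = 0.02752 K/W
Required total resistance R_tot = ΔT/Q_allow = 113/1070 = 0.1056 K/W
R_mineral wool = R_tot − R_other = 0.07809 K/W
L = R·k·A = 0.07809×0.0364×30.1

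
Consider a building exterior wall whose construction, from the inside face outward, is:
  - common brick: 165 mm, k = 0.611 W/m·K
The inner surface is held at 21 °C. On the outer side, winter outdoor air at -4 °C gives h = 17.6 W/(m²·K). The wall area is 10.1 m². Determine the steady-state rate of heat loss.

Q ≈ 772 W

Thermal resistances in series:
R_common brick = L/(kA) = 0.165/(0.611×10.1) = 0.02674 K/W
R_outer film = 1/(h_o·A) = 1/(17.6×10.1) = 0.005626 K/W
R_total = 0.03236 K/W
Q = ΔT / R_total = 25 / 0.03236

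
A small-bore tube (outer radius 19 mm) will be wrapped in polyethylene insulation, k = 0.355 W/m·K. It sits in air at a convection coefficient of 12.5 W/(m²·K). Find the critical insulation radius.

r_cr ≈ 28.4 mm

For a cylinder r_cr = k/h = 0.355/12.5
r_cr = 28.4 mm; since the bare radius (19 mm) is below r_cr, adding a thin layer of insulation will *increase* heat loss.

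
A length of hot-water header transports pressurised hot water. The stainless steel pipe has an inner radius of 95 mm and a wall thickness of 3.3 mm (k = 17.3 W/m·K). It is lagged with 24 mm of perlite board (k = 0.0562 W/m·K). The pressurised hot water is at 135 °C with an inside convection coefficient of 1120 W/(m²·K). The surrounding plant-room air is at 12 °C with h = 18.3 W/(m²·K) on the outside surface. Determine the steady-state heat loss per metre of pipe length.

Radial resistances (cylindrical: R_cond = ln(r_o/r_i)/(2πkL), R_conv = 1/(h·2πrL)):
R_inner film = 1/(h_i·2πr₁L) = 1/(1120×2π×0.095×1) = 0.001496 K/W
R_stainless steel pipe wall = ln(98.3/95)/(2π×17.3×1) = 3.141×10^-4 K/W
R_perlite board = ln(122.3/98.3)/(2π×0.0562×1) = 0.6186 K/W
R_outer film = 1/(h_o·2πr_oL) = 1/(18.3×2π×0.1223×1) = 0.07111 K/W
R_total = 0.6916 K/W
Q = ΔT/R_total = 123/0.6916

q′ ≈ 178 W/m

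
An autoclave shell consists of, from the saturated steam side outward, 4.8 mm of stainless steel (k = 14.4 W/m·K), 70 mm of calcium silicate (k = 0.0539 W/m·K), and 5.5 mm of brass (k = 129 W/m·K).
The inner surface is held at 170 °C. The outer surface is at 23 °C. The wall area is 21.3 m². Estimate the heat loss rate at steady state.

Treating each layer as a thermal resistance in series:
R_stainless steel = L/(kA) = 0.0048/(14.4×21.3) = 1.565×10^-5 K/W
R_calcium silicate = L/(kA) = 0.07/(0.0539×21.3) = 0.06097 K/W
R_brass = L/(kA) = 0.0055/(129×21.3) = 2.002×10^-6 K/W
R_total = 0.06099 K/W
Q = ΔT / R_total = 147 / 0.06099

Q ≈ 2410 W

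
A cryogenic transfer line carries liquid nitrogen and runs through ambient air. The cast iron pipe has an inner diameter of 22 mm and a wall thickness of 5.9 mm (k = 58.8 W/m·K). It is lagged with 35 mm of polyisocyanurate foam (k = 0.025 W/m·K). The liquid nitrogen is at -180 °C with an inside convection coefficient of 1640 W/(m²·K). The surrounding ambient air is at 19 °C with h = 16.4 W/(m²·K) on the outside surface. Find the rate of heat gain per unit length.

Treating each annulus and film as a series resistance:
R_inner film = 1/(h_i·2πr₁L) = 1/(1640×2π×0.011×1) = 0.008822 K/W
R_cast iron pipe wall = ln(16.9/11)/(2π×58.8×1) = 0.001162 K/W
R_polyisocyanurate foam = ln(51.9/16.9)/(2π×0.025×1) = 7.143 K/W
R_outer film = 1/(h_o·2πr_oL) = 1/(16.4×2π×0.0519×1) = 0.187 K/W
R_total = 7.34 K/W
Q = ΔT/R_total = 199/7.34

q′ ≈ 27.1 W/m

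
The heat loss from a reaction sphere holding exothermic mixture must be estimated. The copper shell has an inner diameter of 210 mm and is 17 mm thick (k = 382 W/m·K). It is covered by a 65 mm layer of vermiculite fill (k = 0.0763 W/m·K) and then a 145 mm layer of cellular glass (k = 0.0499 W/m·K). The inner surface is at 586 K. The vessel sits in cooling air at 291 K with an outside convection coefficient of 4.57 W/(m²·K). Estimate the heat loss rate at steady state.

Radial (spherical) resistances in series:
R_copper shell = (1/0.105 − 1/0.122)/(4π×382) = 2.765×10^-4 K/W
R_vermiculite fill = (1/0.122 − 1/0.187)/(4π×0.0763) = 2.972 K/W
R_cellular glass = (1/0.187 − 1/0.332)/(4π×0.0499) = 3.725 K/W
R_outer film = 1/(h·4πr_o²) = 1/(4.57×4π×0.332²) = 0.158 K/W
R_total = 6.854 K/W
Q = ΔT/R_total = 295/6.854

Q ≈ 43 W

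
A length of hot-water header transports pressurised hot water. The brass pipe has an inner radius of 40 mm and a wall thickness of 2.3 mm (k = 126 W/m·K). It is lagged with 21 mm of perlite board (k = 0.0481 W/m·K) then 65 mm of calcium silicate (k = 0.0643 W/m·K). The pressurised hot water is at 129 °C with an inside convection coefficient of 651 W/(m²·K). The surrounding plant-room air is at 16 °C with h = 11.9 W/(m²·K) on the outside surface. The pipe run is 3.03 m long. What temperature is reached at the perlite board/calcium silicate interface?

Per-layer cylindrical resistances, series-summed:
R_inner film = 1/(h_i·2πr₁L) = 1/(651×2π×0.04×3.03) = 0.002017 K/W
R_brass pipe wall = ln(42.3/40)/(2π×126×3.03) = 2.331×10^-5 K/W
R_perlite board = ln(63.3/42.3)/(2π×0.0481×3.03) = 0.4402 K/W
R_calcium silicate = ln(128.3/63.3)/(2π×0.0643×3.03) = 0.5771 K/W
R_outer film = 1/(h_o·2πr_oL) = 1/(11.9×2π×0.1283×3.03) = 0.0344 K/W
R_total = 1.054 K/W
Q = ΔT/R_total = 113/1.054
Q = 107 W
T_interface = T_inner − Q·ΣR(inner→interface) = 129 − 107×0.4422

T ≈ 81.6 °C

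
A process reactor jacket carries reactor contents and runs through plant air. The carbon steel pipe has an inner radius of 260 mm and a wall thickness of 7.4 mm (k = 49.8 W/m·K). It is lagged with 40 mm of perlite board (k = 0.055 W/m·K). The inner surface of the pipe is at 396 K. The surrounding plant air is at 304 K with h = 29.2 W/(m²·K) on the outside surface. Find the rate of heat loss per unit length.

Per-layer cylindrical resistances, series-summed:
R_carbon steel pipe wall = ln(267.4/260)/(2π×49.8×1) = 8.969×10^-5 K/W
R_perlite board = ln(307.4/267.4)/(2π×0.055×1) = 0.4034 K/W
R_outer film = 1/(h_o·2πr_oL) = 1/(29.2×2π×0.3074×1) = 0.01773 K/W
R_total = 0.4212 K/W
Q = ΔT/R_total = 92/0.4212

q′ ≈ 218 W/m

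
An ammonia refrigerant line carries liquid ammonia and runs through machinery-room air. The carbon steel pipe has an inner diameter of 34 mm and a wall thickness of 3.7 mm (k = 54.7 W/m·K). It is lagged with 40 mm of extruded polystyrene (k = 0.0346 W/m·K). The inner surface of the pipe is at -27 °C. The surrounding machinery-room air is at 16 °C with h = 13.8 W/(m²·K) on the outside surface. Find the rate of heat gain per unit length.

q′ ≈ 8.37 W/m

For a radial system each layer contributes R = ln(r_out/r_in)/(2πkL); films add R = 1/(hA).
R_carbon steel pipe wall = ln(20.7/17)/(2π×54.7×1) = 5.73×10^-4 K/W
R_extruded polystyrene = ln(60.7/20.7)/(2π×0.0346×1) = 4.949 K/W
R_outer film = 1/(h_o·2πr_oL) = 1/(13.8×2π×0.0607×1) = 0.19 K/W
R_total = 5.139 K/W
Q = ΔT/R_total = 43/5.139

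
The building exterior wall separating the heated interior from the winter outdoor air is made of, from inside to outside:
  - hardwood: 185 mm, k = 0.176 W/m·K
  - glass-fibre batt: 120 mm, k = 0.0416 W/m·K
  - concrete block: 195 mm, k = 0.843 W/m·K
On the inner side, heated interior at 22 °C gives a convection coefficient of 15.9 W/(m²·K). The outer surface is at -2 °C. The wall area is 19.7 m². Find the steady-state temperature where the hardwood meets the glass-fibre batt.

Treating each layer as a thermal resistance in series:
R_inner film = 1/(h_i·A) = 1/(15.9×19.7) = 0.003193 K/W
R_hardwood = L/(kA) = 0.185/(0.176×19.7) = 0.05336 K/W
R_glass-fibre batt = L/(kA) = 0.12/(0.0416×19.7) = 0.1464 K/W
R_concrete block = L/(kA) = 0.195/(0.843×19.7) = 0.01174 K/W
R_total = 0.2147 K/W;  Q = ΔT/R_total = 24/0.2147 = 111.8 W
T_interface = T_inner − Q·ΣR(inner→interface) = 22 − 112×0.05655

T ≈ 15.7 °C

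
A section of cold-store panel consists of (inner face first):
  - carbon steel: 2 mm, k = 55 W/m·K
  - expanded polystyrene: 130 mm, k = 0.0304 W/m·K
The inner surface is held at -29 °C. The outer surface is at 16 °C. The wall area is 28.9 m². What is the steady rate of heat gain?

Model the wall as resistances in series:
R_carbon steel = L/(kA) = 0.002/(55×28.9) = 1.258×10^-6 K/W
R_expanded polystyrene = L/(kA) = 0.13/(0.0304×28.9) = 0.148 K/W
R_total = 0.148 K/W
Q = ΔT / R_total = 45 / 0.148

Q ≈ 304 W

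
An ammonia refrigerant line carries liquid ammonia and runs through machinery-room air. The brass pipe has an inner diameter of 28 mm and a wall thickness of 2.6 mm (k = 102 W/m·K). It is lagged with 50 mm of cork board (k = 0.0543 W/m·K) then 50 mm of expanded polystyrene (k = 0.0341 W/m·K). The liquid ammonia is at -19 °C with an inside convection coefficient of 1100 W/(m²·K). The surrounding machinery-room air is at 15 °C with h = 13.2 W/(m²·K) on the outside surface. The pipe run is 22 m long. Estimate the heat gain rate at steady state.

For a radial system each layer contributes R = ln(r_out/r_in)/(2πkL); films add R = 1/(hA).
R_inner film = 1/(h_i·2πr₁L) = 1/(1100×2π×0.014×22) = 4.698×10^-4 K/W
R_brass pipe wall = ln(16.6/14)/(2π×102×22) = 1.208×10^-5 K/W
R_cork board = ln(66.6/16.6)/(2π×0.0543×22) = 0.1851 K/W
R_expanded polystyrene = ln(116.6/66.6)/(2π×0.0341×22) = 0.1188 K/W
R_outer film = 1/(h_o·2πr_oL) = 1/(13.2×2π×0.1166×22) = 0.0047 K/W
R_total = 0.3091 K/W
Q = ΔT/R_total = 34/0.3091

Q ≈ 110 W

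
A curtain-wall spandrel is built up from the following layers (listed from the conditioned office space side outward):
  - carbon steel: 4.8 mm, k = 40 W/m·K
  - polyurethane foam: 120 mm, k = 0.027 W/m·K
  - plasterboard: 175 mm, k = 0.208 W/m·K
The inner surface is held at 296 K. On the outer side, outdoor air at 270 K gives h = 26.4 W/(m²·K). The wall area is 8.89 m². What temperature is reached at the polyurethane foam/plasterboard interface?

Model the wall as resistances in series:
R_carbon steel = L/(kA) = 0.0048/(40×8.89) = 1.35×10^-5 K/W
R_polyurethane foam = L/(kA) = 0.12/(0.027×8.89) = 0.4999 K/W
R_plasterboard = L/(kA) = 0.175/(0.208×8.89) = 0.09464 K/W
R_outer film = 1/(h_o·A) = 1/(26.4×8.89) = 0.004261 K/W
R_total = 0.5989 K/W;  Q = ΔT/R_total = 26/0.5989 = 43.42 W
T_interface = T_inner − Q·ΣR(inner→interface) = 296 − 43.4×0.5

T ≈ 274 K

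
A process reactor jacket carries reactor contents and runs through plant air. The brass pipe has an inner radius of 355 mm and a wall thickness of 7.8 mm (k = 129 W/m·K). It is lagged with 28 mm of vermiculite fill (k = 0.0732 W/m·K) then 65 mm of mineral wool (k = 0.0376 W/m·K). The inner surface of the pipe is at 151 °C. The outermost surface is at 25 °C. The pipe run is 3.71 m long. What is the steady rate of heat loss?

Radial resistances (cylindrical: R_cond = ln(r_o/r_i)/(2πkL), R_conv = 1/(h·2πrL)):
R_brass pipe wall = ln(362.8/355)/(2π×129×3.71) = 7.228×10^-6 K/W
R_vermiculite fill = ln(390.8/362.8)/(2π×0.0732×3.71) = 0.04357 K/W
R_mineral wool = ln(455.8/390.8)/(2π×0.0376×3.71) = 0.1755 K/W
R_total = 0.2191 K/W
Q = ΔT/R_total = 126/0.2191

Q ≈ 575 W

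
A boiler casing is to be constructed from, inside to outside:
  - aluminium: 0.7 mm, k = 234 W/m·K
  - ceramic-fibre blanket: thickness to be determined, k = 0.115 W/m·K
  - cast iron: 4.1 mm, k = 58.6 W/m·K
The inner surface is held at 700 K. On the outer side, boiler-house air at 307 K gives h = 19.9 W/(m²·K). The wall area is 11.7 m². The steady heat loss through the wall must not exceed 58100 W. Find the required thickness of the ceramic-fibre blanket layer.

L ≈ 3.31 mm

Treating each layer as a thermal resistance in series:
R_aluminium = L/(kA) = 0.0007/(234×11.7) = 2.557×10^-7 K/W
R_cast iron = L/(kA) = 0.0041/(58.6×11.7) = 5.98×10^-6 K/W
R_outer film = 1/(h_o·A) = 1/(19.9×11.7) = 0.004295 K/W
Sum of the known resistances R_other = 0.004301 K/W
Required total resistance R_tot = ΔT/Q_allow = 393/58100 = 0.006764 K/W
R_ceramic-fibre blanket = R_tot − R_other = 0.002463 K/W
L = R·k·A = 0.002463×0.115×11.7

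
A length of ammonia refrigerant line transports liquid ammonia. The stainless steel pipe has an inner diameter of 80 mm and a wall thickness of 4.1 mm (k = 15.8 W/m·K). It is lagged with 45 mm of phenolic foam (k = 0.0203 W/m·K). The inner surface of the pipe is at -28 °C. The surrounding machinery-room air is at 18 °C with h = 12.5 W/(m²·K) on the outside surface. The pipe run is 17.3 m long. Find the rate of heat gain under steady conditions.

Treating each annulus and film as a series resistance:
R_stainless steel pipe wall = ln(44.1/40)/(2π×15.8×17.3) = 5.682×10^-5 K/W
R_phenolic foam = ln(89.1/44.1)/(2π×0.0203×17.3) = 0.3187 K/W
R_outer film = 1/(h_o·2πr_oL) = 1/(12.5×2π×0.0891×17.3) = 0.00826 K/W
R_total = 0.327 K/W
Q = ΔT/R_total = 46/0.327

Q ≈ 141 W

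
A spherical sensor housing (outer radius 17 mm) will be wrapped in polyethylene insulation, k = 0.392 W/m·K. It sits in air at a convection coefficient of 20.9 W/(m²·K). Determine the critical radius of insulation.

r_cr ≈ 37.5 mm

For a sphere r_cr = 2k/h = 2×0.392/20.9
r_cr = 37.5 mm; since the bare radius (17 mm) is below r_cr, adding a thin layer of insulation will *increase* heat loss.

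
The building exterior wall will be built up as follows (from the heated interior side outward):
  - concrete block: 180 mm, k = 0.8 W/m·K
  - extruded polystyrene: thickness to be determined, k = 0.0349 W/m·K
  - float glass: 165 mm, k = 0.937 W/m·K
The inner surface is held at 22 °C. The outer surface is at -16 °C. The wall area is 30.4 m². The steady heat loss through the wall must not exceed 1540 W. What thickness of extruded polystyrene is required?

Using the resistance-network approach (series):
R_concrete block = L/(kA) = 0.18/(0.8×30.4) = 0.007401 K/W
R_float glass = L/(kA) = 0.165/(0.937×30.4) = 0.005793 K/W
Sum of the known resistances R_other = 0.01319 K/W
Required total resistance R_tot = ΔT/Q_allow = 38/1540 = 0.02468 K/W
R_extruded polystyrene = R_tot − R_other = 0.01148 K/W
L = R·k·A = 0.01148×0.0349×30.4

L ≈ 12.2 mm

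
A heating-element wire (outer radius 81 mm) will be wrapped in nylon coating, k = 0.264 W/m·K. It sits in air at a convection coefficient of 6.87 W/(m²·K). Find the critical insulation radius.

For a cylinder r_cr = k/h = 0.264/6.87
r_cr = 38.4 mm; since the bare radius (81 mm) is above r_cr, any added insulation will reduce heat loss.

r_cr ≈ 38.4 mm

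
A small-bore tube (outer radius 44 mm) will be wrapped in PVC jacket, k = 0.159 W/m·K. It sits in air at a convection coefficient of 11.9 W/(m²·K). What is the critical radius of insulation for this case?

For a cylinder r_cr = k/h = 0.159/11.9
r_cr = 13.4 mm; since the bare radius (44 mm) is above r_cr, any added insulation will reduce heat loss.

r_cr ≈ 13.4 mm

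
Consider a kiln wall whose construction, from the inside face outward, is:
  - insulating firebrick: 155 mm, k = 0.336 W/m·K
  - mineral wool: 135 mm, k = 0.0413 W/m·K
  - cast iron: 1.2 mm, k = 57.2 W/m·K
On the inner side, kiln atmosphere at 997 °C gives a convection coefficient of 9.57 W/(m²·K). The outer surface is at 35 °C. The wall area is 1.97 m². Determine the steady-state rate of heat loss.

Using the resistance-network approach (series):
R_inner film = 1/(h_i·A) = 1/(9.57×1.97) = 0.05304 K/W
R_insulating firebrick = L/(kA) = 0.155/(0.336×1.97) = 0.2342 K/W
R_mineral wool = L/(kA) = 0.135/(0.0413×1.97) = 1.659 K/W
R_cast iron = L/(kA) = 0.0012/(57.2×1.97) = 1.065×10^-5 K/W
R_total = 1.946 K/W
Q = ΔT / R_total = 962 / 1.946

Q ≈ 494 W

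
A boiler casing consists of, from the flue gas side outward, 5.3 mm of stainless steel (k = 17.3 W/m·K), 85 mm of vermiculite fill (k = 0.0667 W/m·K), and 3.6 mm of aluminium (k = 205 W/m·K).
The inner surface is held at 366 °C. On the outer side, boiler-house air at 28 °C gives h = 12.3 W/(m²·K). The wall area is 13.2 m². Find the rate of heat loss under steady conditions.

Q ≈ 3290 W

Series thermal resistances:
R_stainless steel = L/(kA) = 0.0053/(17.3×13.2) = 2.321×10^-5 K/W
R_vermiculite fill = L/(kA) = 0.085/(0.0667×13.2) = 0.09654 K/W
R_aluminium = L/(kA) = 0.0036/(205×13.2) = 1.33×10^-6 K/W
R_outer film = 1/(h_o·A) = 1/(12.3×13.2) = 0.006159 K/W
R_total = 0.1027 K/W
Q = ΔT / R_total = 338 / 0.1027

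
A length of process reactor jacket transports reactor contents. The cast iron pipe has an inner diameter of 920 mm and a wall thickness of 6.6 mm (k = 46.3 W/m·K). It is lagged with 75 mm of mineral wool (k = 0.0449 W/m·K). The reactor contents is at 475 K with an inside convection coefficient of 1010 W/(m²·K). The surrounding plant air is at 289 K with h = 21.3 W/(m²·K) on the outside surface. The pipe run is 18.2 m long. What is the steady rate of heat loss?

Treating each annulus and film as a series resistance:
R_inner film = 1/(h_i·2πr₁L) = 1/(1010×2π×0.46×18.2) = 1.882×10^-5 K/W
R_cast iron pipe wall = ln(466.6/460)/(2π×46.3×18.2) = 2.691×10^-6 K/W
R_mineral wool = ln(541.6/466.6)/(2π×0.0449×18.2) = 0.02903 K/W
R_outer film = 1/(h_o·2πr_oL) = 1/(21.3×2π×0.5416×18.2) = 7.58×10^-4 K/W
R_total = 0.02981 K/W
Q = ΔT/R_total = 186/0.02981

Q ≈ 6240 W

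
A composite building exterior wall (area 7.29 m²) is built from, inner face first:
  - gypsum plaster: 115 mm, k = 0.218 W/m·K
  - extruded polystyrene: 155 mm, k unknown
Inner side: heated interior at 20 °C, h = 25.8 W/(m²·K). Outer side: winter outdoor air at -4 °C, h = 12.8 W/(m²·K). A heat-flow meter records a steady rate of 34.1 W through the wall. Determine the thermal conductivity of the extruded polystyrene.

Using the resistance-network approach (series):
R_inner film = 1/(h_i·A) = 1/(25.8×7.29) = 0.005317 K/W
R_gypsum plaster = L/(kA) = 0.115/(0.218×7.29) = 0.07236 K/W
R_outer film = 1/(h_o·A) = 1/(12.8×7.29) = 0.01072 K/W
Sum of known resistances R_other = 0.0884 K/W
Total R = ΔT/Q = 24/34.1 = 0.7038 K/W
R_extruded polystyrene = R_total − R_other = 0.6154 K/W
k = L/(R·A) = 0.155/(0.6154×7.29)

k ≈ 0.0345 W/(m·K)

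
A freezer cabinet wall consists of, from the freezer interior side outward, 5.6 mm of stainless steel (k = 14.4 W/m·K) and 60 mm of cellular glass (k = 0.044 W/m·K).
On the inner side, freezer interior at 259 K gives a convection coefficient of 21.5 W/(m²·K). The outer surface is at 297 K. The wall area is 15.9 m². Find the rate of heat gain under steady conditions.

Using the resistance-network approach (series):
R_inner film = 1/(h_i·A) = 1/(21.5×15.9) = 0.002925 K/W
R_stainless steel = L/(kA) = 0.0056/(14.4×15.9) = 2.446×10^-5 K/W
R_cellular glass = L/(kA) = 0.06/(0.044×15.9) = 0.08576 K/W
R_total = 0.08871 K/W
Q = ΔT / R_total = 38 / 0.08871

Q ≈ 428 W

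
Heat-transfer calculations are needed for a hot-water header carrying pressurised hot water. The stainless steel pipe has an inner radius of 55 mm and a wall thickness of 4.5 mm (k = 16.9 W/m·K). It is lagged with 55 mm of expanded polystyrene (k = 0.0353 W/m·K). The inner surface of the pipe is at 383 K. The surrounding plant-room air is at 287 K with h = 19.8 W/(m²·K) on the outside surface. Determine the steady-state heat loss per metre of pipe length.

q′ ≈ 31.8 W/m

Cylindrical conduction, so R = ln(r₂/r₁)/(2πkL) per layer, in series:
R_stainless steel pipe wall = ln(59.5/55)/(2π×16.9×1) = 7.406×10^-4 K/W
R_expanded polystyrene = ln(114.5/59.5)/(2π×0.0353×1) = 2.951 K/W
R_outer film = 1/(h_o·2πr_oL) = 1/(19.8×2π×0.1145×1) = 0.0702 K/W
R_total = 3.022 K/W
Q = ΔT/R_total = 96/3.022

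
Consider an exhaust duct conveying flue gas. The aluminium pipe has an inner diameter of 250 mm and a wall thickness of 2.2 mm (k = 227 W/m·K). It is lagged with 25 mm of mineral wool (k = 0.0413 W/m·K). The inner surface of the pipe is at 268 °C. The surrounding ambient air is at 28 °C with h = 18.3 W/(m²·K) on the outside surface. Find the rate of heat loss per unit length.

Radial resistances (cylindrical: R_cond = ln(r_o/r_i)/(2πkL), R_conv = 1/(h·2πrL)):
R_aluminium pipe wall = ln(127.2/125)/(2π×227×1) = 1.223×10^-5 K/W
R_mineral wool = ln(152.2/127.2)/(2π×0.0413×1) = 0.6915 K/W
R_outer film = 1/(h_o·2πr_oL) = 1/(18.3×2π×0.1522×1) = 0.05714 K/W
R_total = 0.7486 K/W
Q = ΔT/R_total = 240/0.7486

q′ ≈ 321 W/m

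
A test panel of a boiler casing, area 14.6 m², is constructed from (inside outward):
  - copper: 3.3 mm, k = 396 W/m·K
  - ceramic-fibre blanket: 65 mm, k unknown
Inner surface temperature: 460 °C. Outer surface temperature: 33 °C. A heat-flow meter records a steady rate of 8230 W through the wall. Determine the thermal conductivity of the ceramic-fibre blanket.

Treating each layer as a thermal resistance in series:
R_copper = L/(kA) = 0.0033/(396×14.6) = 5.708×10^-7 K/W
Sum of known resistances R_other = 5.708×10^-7 K/W
Total R = ΔT/Q = 427/8230 = 0.05188 K/W
R_ceramic-fibre blanket = R_total − R_other = 0.05188 K/W
k = L/(R·A) = 0.065/(0.05188×14.6)

k ≈ 0.0858 W/(m·K)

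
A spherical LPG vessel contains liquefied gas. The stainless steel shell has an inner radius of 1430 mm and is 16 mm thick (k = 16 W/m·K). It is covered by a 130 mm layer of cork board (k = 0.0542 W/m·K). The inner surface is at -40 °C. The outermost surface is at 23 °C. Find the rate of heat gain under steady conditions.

Each spherical layer contributes R = (1/r_i − 1/r_o)/(4πk):
R_stainless steel shell = (1/1.43 − 1/1.446)/(4π×16) = 3.848×10^-5 K/W
R_cork board = (1/1.446 − 1/1.576)/(4π×0.0542) = 0.08375 K/W
R_total = 0.08379 K/W
Q = ΔT/R_total = 63/0.08379

Q ≈ 752 W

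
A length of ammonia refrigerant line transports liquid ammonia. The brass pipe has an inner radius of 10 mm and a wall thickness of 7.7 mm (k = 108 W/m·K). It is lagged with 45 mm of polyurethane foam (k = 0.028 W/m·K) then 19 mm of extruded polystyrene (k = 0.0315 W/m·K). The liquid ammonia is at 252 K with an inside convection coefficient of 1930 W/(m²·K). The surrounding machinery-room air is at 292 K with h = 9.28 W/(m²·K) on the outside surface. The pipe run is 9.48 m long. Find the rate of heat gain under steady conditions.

Q ≈ 43.4 W

Cylindrical conduction, so R = ln(r₂/r₁)/(2πkL) per layer, in series:
R_inner film = 1/(h_i·2πr₁L) = 1/(1930×2π×0.01×9.48) = 8.699×10^-4 K/W
R_brass pipe wall = ln(17.7/10)/(2π×108×9.48) = 8.876×10^-5 K/W
R_polyurethane foam = ln(62.7/17.7)/(2π×0.028×9.48) = 0.7584 K/W
R_extruded polystyrene = ln(81.7/62.7)/(2π×0.0315×9.48) = 0.1411 K/W
R_outer film = 1/(h_o·2πr_oL) = 1/(9.28×2π×0.0817×9.48) = 0.02214 K/W
R_total = 0.9225 K/W
Q = ΔT/R_total = 40/0.9225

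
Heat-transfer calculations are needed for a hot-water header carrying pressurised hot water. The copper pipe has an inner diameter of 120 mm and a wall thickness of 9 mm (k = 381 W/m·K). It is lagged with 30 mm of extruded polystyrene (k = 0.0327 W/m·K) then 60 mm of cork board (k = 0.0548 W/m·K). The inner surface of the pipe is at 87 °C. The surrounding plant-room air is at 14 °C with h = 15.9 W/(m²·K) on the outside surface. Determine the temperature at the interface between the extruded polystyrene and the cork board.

T ≈ 46.9 °C

Treating each annulus and film as a series resistance:
R_copper pipe wall = ln(69/60)/(2π×381×1) = 5.838×10^-5 K/W
R_extruded polystyrene = ln(99/69)/(2π×0.0327×1) = 1.757 K/W
R_cork board = ln(159/99)/(2π×0.0548×1) = 1.376 K/W
R_outer film = 1/(h_o·2πr_oL) = 1/(15.9×2π×0.159×1) = 0.06295 K/W
R_total = 3.196 K/W
Q = ΔT/R_total = 73/3.196
Q = 22.8 W/m
T_interface = T_inner − Q·ΣR(inner→interface) = 87 − 22.8×1.757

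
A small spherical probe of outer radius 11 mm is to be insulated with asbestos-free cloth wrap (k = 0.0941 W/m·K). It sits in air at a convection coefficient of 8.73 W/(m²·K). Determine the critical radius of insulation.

For a sphere r_cr = 2k/h = 2×0.0941/8.73
r_cr = 21.6 mm; since the bare radius (11 mm) is below r_cr, adding a thin layer of insulation will *increase* heat loss.

r_cr ≈ 21.6 mm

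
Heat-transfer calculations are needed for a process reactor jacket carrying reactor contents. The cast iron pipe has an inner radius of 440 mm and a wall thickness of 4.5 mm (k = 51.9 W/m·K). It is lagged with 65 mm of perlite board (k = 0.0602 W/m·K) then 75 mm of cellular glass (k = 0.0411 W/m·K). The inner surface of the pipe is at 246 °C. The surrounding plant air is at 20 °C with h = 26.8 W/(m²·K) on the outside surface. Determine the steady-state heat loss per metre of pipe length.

q′ ≈ 250 W/m

Treating each annulus and film as a series resistance:
R_cast iron pipe wall = ln(444.5/440)/(2π×51.9×1) = 3.12×10^-5 K/W
R_perlite board = ln(509.5/444.5)/(2π×0.0602×1) = 0.3608 K/W
R_cellular glass = ln(584.5/509.5)/(2π×0.0411×1) = 0.5318 K/W
R_outer film = 1/(h_o·2πr_oL) = 1/(26.8×2π×0.5845×1) = 0.01016 K/W
R_total = 0.9028 K/W
Q = ΔT/R_total = 226/0.9028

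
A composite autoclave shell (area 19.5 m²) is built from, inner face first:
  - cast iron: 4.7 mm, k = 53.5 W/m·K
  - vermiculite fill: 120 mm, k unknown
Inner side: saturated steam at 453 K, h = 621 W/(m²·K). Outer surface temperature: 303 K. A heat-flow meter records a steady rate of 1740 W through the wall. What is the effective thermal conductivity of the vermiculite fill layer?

k ≈ 0.0715 W/(m·K)

Using the resistance-network approach (series):
R_inner film = 1/(h_i·A) = 1/(621×19.5) = 8.258×10^-5 K/W
R_cast iron = L/(kA) = 0.0047/(53.5×19.5) = 4.505×10^-6 K/W
Sum of known resistances R_other = 8.708×10^-5 K/W
Total R = ΔT/Q = 150/1740 = 0.08621 K/W
R_vermiculite fill = R_total − R_other = 0.08612 K/W
k = L/(R·A) = 0.12/(0.08612×19.5)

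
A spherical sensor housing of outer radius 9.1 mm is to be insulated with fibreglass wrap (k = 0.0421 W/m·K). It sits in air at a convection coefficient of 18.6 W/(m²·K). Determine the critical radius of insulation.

r_cr ≈ 4.53 mm

For a sphere r_cr = 2k/h = 2×0.0421/18.6
r_cr = 4.53 mm; since the bare radius (9.1 mm) is above r_cr, any added insulation will reduce heat loss.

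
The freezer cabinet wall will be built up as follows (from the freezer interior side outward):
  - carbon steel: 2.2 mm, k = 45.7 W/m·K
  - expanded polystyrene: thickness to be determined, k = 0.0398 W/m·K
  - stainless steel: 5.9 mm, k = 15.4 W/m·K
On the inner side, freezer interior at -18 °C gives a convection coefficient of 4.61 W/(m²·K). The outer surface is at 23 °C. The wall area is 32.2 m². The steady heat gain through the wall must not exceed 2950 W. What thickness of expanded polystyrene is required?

Using the resistance-network approach (series):
R_inner film = 1/(h_i·A) = 1/(4.61×32.2) = 0.006737 K/W
R_carbon steel = L/(kA) = 0.0022/(45.7×32.2) = 1.495×10^-6 K/W
R_stainless steel = L/(kA) = 0.0059/(15.4×32.2) = 1.19×10^-5 K/W
Sum of the known resistances R_other = 0.00675 K/W
Required total resistance R_tot = ΔT/Q_allow = 41/2950 = 0.0139 K/W
R_expanded polystyrene = R_tot − R_other = 0.007148 K/W
L = R·k·A = 0.007148×0.0398×32.2

L ≈ 9.16 mm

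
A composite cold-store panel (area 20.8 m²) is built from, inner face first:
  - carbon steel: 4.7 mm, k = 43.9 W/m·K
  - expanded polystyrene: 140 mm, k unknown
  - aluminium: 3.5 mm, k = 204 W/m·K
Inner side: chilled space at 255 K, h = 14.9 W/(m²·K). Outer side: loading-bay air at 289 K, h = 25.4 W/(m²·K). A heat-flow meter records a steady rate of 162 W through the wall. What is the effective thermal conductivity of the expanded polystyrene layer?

k ≈ 0.0329 W/(m·K)

Using the resistance-network approach (series):
R_inner film = 1/(h_i·A) = 1/(14.9×20.8) = 0.003227 K/W
R_carbon steel = L/(kA) = 0.0047/(43.9×20.8) = 5.147×10^-6 K/W
R_aluminium = L/(kA) = 0.0035/(204×20.8) = 8.248×10^-7 K/W
R_outer film = 1/(h_o·A) = 1/(25.4×20.8) = 0.001893 K/W
Sum of known resistances R_other = 0.005125 K/W
Total R = ΔT/Q = 34/162 = 0.2099 K/W
R_expanded polystyrene = R_total − R_other = 0.2048 K/W
k = L/(R·A) = 0.14/(0.2048×20.8)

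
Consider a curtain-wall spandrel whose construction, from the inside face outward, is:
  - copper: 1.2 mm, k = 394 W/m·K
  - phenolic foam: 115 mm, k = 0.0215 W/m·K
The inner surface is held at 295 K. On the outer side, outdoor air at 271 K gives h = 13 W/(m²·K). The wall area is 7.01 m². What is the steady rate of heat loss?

Treating each layer as a thermal resistance in series:
R_copper = L/(kA) = 0.0012/(394×7.01) = 4.345×10^-7 K/W
R_phenolic foam = L/(kA) = 0.115/(0.0215×7.01) = 0.763 K/W
R_outer film = 1/(h_o·A) = 1/(13×7.01) = 0.01097 K/W
R_total = 0.774 K/W
Q = ΔT / R_total = 24 / 0.774

Q ≈ 31 W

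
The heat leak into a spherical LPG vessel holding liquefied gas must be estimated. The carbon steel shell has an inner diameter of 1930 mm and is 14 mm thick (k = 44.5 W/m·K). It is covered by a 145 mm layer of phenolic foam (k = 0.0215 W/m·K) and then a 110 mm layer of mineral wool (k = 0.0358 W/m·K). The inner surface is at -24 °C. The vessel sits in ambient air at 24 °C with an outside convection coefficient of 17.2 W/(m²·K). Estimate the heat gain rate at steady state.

Q ≈ 72 W

For a spherical shell R = (1/r₁ − 1/r₂)/(4πk); film R = 1/(h·4πr²). In series:
R_carbon steel shell = (1/0.965 − 1/0.979)/(4π×44.5) = 2.65×10^-5 K/W
R_phenolic foam = (1/0.979 − 1/1.124)/(4π×0.0215) = 0.4877 K/W
R_mineral wool = (1/1.124 − 1/1.234)/(4π×0.0358) = 0.1763 K/W
R_outer film = 1/(h·4πr_o²) = 1/(17.2×4π×1.234²) = 0.003038 K/W
R_total = 0.6671 K/W
Q = ΔT/R_total = 48/0.6671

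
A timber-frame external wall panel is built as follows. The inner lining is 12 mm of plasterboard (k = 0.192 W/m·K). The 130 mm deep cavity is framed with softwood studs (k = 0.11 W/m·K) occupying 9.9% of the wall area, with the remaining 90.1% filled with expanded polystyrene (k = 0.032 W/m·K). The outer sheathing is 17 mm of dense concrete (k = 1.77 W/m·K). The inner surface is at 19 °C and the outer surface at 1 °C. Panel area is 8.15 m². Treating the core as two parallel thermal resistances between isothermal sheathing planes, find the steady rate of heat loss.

Sheathing layers in series; stud and cavity paths in parallel between them.
R_inner = 0.012/(0.192×8.15) = 0.007669 K/W
R_stud  = 0.13/(0.11×0.099×8.15) = 1.465 K/W
R_cav   = 0.13/(0.032×0.901×8.15) = 0.5532 K/W
1/R_core = 1/R_stud + 1/R_cav → R_core = 0.4016 K/W
R_outer = 0.017/(1.77×8.15) = 0.001178 K/W
R_total = 0.4104 K/W
Q = ΔT/R_total = 18/0.4104

Q ≈ 43.9 W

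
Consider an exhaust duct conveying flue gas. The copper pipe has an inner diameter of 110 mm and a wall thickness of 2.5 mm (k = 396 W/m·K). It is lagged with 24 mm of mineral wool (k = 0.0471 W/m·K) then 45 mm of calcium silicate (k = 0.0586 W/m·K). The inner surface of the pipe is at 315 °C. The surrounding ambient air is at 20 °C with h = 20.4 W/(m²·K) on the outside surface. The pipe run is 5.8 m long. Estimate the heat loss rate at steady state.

Per-layer cylindrical resistances, series-summed:
R_copper pipe wall = ln(57.5/55)/(2π×396×5.8) = 3.08×10^-6 K/W
R_mineral wool = ln(81.5/57.5)/(2π×0.0471×5.8) = 0.2032 K/W
R_calcium silicate = ln(126.5/81.5)/(2π×0.0586×5.8) = 0.2059 K/W
R_outer film = 1/(h_o·2πr_oL) = 1/(20.4×2π×0.1265×5.8) = 0.01063 K/W
R_total = 0.4197 K/W
Q = ΔT/R_total = 295/0.4197

Q ≈ 703 W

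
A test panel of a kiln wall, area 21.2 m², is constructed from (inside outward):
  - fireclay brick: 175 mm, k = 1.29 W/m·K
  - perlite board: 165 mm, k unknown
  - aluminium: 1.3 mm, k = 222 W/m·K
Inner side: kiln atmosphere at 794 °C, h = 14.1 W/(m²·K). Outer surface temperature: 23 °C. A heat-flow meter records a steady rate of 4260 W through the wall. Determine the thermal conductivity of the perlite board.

Series thermal resistances:
R_inner film = 1/(h_i·A) = 1/(14.1×21.2) = 0.003345 K/W
R_fireclay brick = L/(kA) = 0.175/(1.29×21.2) = 0.006399 K/W
R_aluminium = L/(kA) = 0.0013/(222×21.2) = 2.762×10^-7 K/W
Sum of known resistances R_other = 0.009745 K/W
Total R = ΔT/Q = 771/4260 = 0.181 K/W
R_perlite board = R_total − R_other = 0.1712 K/W
k = L/(R·A) = 0.165/(0.1712×21.2)

k ≈ 0.0455 W/(m·K)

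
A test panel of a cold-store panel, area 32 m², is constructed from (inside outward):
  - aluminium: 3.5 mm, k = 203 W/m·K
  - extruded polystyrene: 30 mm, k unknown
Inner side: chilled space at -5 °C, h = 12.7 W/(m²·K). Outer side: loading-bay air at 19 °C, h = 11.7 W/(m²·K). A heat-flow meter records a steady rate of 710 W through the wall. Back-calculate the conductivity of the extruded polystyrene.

Thermal resistances in series:
R_inner film = 1/(h_i·A) = 1/(12.7×32) = 0.002461 K/W
R_aluminium = L/(kA) = 0.0035/(203×32) = 5.388×10^-7 K/W
R_outer film = 1/(h_o·A) = 1/(11.7×32) = 0.002671 K/W
Sum of known resistances R_other = 0.005132 K/W
Total R = ΔT/Q = 24/710 = 0.0338 K/W
R_extruded polystyrene = R_total − R_other = 0.02867 K/W
k = L/(R·A) = 0.03/(0.02867×32)

k ≈ 0.0327 W/(m·K)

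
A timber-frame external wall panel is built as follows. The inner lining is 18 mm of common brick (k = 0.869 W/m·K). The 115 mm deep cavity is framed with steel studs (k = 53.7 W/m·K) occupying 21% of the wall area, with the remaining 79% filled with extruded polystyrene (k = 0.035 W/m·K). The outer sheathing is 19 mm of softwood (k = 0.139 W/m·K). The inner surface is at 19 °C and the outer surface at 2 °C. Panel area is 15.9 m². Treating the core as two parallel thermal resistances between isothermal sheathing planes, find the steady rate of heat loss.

Q ≈ 1610 W

Sheathing layers in series; stud and cavity paths in parallel between them.
R_inner = 0.018/(0.869×15.9) = 0.001303 K/W
R_stud  = 0.115/(53.7×0.21×15.9) = 6.414×10^-4 K/W
R_cav   = 0.115/(0.035×0.79×15.9) = 0.2616 K/W
1/R_core = 1/R_stud + 1/R_cav → R_core = 6.398×10^-4 K/W
R_outer = 0.019/(0.139×15.9) = 0.008597 K/W
R_total = 0.01054 K/W
Q = ΔT/R_total = 17/0.01054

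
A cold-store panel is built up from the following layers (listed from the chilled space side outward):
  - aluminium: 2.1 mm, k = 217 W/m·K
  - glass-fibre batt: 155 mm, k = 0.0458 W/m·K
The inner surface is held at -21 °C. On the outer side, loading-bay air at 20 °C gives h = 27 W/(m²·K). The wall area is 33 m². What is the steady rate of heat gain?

Model the wall as resistances in series:
R_aluminium = L/(kA) = 0.0021/(217×33) = 2.933×10^-7 K/W
R_glass-fibre batt = L/(kA) = 0.155/(0.0458×33) = 0.1026 K/W
R_outer film = 1/(h_o·A) = 1/(27×33) = 0.001122 K/W
R_total = 0.1037 K/W
Q = ΔT / R_total = 41 / 0.1037

Q ≈ 395 W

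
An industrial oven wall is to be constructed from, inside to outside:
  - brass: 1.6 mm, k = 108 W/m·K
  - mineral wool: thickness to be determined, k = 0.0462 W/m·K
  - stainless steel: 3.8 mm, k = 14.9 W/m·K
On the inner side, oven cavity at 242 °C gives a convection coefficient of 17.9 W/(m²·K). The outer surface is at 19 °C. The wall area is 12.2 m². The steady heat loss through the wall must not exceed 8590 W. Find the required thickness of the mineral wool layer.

Thermal resistances in series:
R_inner film = 1/(h_i·A) = 1/(17.9×12.2) = 0.004579 K/W
R_brass = L/(kA) = 0.0016/(108×12.2) = 1.214×10^-6 K/W
R_stainless steel = L/(kA) = 0.0038/(14.9×12.2) = 2.09×10^-5 K/W
Sum of the known resistances R_other = 0.004601 K/W
Required total resistance R_tot = ΔT/Q_allow = 223/8590 = 0.02596 K/W
R_mineral wool = R_tot − R_other = 0.02136 K/W
L = R·k·A = 0.02136×0.0462×12.2

L ≈ 12 mm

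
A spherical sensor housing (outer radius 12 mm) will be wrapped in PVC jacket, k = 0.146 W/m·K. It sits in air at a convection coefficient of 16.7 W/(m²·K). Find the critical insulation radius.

For a sphere r_cr = 2k/h = 2×0.146/16.7
r_cr = 17.5 mm; since the bare radius (12 mm) is below r_cr, adding a thin layer of insulation will *increase* heat loss.

r_cr ≈ 17.5 mm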